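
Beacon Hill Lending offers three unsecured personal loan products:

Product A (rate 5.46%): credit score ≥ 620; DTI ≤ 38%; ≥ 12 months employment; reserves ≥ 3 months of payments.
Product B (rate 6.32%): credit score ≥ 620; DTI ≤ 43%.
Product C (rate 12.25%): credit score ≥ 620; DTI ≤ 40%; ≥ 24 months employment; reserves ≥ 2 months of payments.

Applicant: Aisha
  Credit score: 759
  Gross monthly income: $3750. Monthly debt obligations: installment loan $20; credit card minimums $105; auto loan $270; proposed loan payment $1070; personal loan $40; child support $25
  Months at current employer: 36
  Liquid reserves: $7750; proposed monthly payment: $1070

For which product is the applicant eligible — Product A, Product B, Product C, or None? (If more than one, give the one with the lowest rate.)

Product B

Total debts = (20 + 105 + 270 + 1,070 + 40 + 25) = 1,530; DTI = 1,530/3,750 = 40.8%.
Reserves = 7,750/1,070 = 7.2 months.
Product A: score 759 ≥ 620; DTI 40.8% > 38%; employment 36 ≥ 12 mo; reserves 7.2 ≥ 3 mo → does not qualify.
Product B: score 759 ≥ 620; DTI 40.8% ≤ 43% → qualifies.
Product C: score 759 ≥ 620; DTI 40.8% > 40%; employment 36 ≥ 24 mo; reserves 7.2 ≥ 2 mo → does not qualify.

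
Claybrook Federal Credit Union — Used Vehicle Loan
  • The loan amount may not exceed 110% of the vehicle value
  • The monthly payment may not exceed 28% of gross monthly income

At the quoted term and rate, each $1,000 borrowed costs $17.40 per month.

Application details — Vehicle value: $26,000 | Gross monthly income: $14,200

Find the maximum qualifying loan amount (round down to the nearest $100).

$28,600

Payment cap: 28% × $14,200 = $3,976/month.
At $17.40 per $1,000, that supports 3,976/17.40 × 1,000 ≈ $228,505 → $228,500.
LTV cap: 110% × $26,000 = $28,600 → $28,600.
Binding constraint: loan-to-value.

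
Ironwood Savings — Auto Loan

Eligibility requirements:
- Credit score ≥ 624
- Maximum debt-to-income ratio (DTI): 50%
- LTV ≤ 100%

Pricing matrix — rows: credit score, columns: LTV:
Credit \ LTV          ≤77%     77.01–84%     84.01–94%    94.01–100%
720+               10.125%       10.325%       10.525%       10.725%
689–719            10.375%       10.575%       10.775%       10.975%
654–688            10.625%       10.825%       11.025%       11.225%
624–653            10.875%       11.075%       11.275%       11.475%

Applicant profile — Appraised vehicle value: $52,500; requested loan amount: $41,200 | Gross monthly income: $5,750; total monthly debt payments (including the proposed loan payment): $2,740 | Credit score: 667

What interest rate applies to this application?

10.825%

Credit score 667 ≥ 624; DTI: 2,740 ÷ 5,750 = 47.7%, within the 50% cap
Loan-to-value = 41,200/52,500 = 78.5% — pass (100% max)
Credit 667 → row 654–688; LTV 78.5% → column 77.01–84%. Grid cell → 10.825%.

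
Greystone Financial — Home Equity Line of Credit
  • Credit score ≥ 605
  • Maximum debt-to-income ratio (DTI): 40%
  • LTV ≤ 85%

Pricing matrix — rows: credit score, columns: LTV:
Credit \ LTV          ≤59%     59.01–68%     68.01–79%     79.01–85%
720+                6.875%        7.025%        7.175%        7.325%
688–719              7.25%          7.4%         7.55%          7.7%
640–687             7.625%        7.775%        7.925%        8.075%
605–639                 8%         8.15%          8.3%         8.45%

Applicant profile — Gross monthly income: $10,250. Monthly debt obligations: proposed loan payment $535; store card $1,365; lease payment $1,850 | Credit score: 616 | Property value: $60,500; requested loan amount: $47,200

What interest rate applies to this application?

Credit score 616 ≥ 605; Total monthly debts = (535 + 1,365 + 1,850) = 3,750. DTI = 3,750/10,250 = 36.6% ≤ 40%
LTV = 47,200/60,500 = 78% ≤ 85%
Credit 616 → row 605–639; LTV 78% → column 68.01–79%. Grid cell → 8.3%.

8.3%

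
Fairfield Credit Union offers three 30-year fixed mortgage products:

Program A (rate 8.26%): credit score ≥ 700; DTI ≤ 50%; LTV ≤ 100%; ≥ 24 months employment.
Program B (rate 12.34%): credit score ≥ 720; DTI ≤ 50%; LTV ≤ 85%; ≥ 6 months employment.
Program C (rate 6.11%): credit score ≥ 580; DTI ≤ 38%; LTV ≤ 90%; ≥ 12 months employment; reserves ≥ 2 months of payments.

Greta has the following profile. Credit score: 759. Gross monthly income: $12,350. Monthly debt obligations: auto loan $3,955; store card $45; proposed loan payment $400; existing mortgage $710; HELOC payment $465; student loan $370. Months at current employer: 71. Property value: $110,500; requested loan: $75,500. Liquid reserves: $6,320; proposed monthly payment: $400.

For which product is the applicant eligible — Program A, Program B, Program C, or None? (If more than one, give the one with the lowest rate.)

Total debts = (3,955 + 45 + 400 + 710 + 465 + 370) = 5,945; DTI = 5,945/12,350 = 48.1%.
LTV = 75,500/110,500 = 68.3%.
Reserves = 6,320/400 = 15.8 months.
Program A: score 759 ≥ 700; DTI 48.1% ≤ 50%; LTV 68.3% ≤ 100%; employment 71 ≥ 24 mo → qualifies.
Program B: score 759 ≥ 720; DTI 48.1% ≤ 50%; LTV 68.3% ≤ 85%; employment 71 ≥ 6 mo → qualifies.
Program C: score 759 ≥ 580; DTI 48.1% > 38%; LTV 68.3% ≤ 90%; employment 71 ≥ 12 mo; reserves 15.8 ≥ 2 mo → does not qualify.
Qualifying: Program A, Program B. Lowest rate is 8.26% → Program A.

Program A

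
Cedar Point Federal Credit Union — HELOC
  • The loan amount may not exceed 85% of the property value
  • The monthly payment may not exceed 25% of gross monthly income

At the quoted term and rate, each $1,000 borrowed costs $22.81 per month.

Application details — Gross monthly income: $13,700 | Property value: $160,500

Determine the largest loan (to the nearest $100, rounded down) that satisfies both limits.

Payment cap: 25% × $13,700 = $3,425/month.
At $22.81 per $1,000, that supports 3,425/22.81 × 1,000 ≈ $150,153 → $150,100.
LTV cap: 85% × $160,500 = $136,425 → $136,400.
Binding constraint: loan-to-value.

$136,400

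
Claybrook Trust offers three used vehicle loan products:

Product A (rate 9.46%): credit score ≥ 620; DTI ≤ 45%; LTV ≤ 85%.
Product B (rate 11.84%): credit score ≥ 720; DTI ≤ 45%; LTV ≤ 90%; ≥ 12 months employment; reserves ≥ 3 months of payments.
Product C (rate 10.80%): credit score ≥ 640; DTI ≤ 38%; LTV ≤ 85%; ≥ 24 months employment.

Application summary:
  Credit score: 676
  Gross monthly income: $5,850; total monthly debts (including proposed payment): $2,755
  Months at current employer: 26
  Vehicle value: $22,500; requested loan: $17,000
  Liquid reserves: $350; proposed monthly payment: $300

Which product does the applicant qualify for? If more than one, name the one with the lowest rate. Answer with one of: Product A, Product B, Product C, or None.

DTI = 2,755/5,850 = 47.1%.
LTV = 17,000/22,500 = 75.6%.
Reserves = 350/300 = 1.2 months.
Product A: score 676 ≥ 620; DTI 47.1% > 45%; LTV 75.6% ≤ 85% → does not qualify.
Product B: score 676 < 720; DTI 47.1% > 45%; LTV 75.6% ≤ 90%; employment 26 ≥ 12 mo; reserves 1.2 < 3 mo → does not qualify.
Product C: score 676 ≥ 640; DTI 47.1% > 38%; LTV 75.6% ≤ 85%; employment 26 ≥ 24 mo → does not qualify.

None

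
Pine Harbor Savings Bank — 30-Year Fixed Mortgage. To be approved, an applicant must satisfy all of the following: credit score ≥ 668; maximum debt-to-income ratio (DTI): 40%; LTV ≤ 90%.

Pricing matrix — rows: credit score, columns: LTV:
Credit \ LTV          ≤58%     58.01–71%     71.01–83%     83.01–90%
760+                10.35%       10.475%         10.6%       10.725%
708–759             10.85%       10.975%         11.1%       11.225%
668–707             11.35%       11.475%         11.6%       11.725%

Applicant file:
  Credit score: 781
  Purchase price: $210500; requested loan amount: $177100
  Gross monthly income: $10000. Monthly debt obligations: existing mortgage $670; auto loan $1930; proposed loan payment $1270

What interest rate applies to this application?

10.725%

Credit score 781 ≥ 668; Total monthly debts = (670 + 1,930 + 1,270) = 3,870. DTI = 3,870/10,000 = 38.7% ≤ 40%
LTV = 177,100/210,500 = 84.1% ≤ 90%
Score 781 is in the 760+ band; LTV 84.1% is in the 83.01–90% band → 10.725%.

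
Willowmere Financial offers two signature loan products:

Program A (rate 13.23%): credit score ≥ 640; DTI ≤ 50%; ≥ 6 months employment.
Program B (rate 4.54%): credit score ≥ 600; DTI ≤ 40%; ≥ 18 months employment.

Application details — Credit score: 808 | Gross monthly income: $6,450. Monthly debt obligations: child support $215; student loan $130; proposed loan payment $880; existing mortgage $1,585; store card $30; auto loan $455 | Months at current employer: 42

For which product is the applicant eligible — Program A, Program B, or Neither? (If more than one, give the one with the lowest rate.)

Total debts = (215 + 130 + 880 + 1,585 + 30 + 455) = 3,295; DTI = 3,295/6,450 = 51.1%.
Program A: score 808 ≥ 640; DTI 51.1% > 50%; employment 42 ≥ 6 mo → does not qualify.
Program B: score 808 ≥ 600; DTI 51.1% > 40%; employment 42 ≥ 18 mo → does not qualify.

Neither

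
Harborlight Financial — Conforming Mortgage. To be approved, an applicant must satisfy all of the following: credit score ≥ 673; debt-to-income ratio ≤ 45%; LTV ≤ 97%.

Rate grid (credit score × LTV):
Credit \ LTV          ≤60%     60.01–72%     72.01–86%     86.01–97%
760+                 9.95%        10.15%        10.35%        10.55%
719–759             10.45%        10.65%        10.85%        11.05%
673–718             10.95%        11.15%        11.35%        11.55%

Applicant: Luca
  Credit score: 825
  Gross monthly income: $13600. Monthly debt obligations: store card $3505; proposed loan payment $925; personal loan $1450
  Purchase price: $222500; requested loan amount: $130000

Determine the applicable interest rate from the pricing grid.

9.95%

Credit score 825 ≥ 673; Total monthly debts = (3,505 + 925 + 1,450) = 5,880. DTI: 5,880 ÷ 13,600 = 43.2%, within the 45% cap
LTV: 130,000 ÷ 222,500 = 58.4%, within 97% cap
Score 825 is in the 760+ band; LTV 58.4% is in the ≤60% band → 9.95%.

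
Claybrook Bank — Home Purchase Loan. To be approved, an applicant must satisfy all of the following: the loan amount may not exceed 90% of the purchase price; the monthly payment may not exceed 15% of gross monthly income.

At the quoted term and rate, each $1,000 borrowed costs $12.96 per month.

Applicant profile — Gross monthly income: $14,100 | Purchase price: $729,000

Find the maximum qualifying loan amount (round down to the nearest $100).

Payment cap: 15% × $14,100 = $2,115/month.
At $12.96 per $1,000, that supports 2,115/12.96 × 1,000 ≈ $163,194 → $163,100.
LTV cap: 90% × $729,000 = $656,100 → $656,100.
Binding constraint: payment-to-income.

$163,100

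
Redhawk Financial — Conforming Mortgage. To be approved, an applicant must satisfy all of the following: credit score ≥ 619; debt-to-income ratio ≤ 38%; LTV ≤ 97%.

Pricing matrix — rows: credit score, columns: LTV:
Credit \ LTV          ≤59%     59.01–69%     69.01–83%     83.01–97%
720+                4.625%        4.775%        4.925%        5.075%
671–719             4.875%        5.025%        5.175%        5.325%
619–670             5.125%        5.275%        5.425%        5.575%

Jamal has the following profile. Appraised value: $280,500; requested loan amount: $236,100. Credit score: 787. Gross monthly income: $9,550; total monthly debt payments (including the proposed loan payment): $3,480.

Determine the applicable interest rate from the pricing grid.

Credit score 787 ≥ 619; DTI = 3,480/9,550 = 36.4% ≤ 38%
LTV = 236,100/280,500 = 84.2% ≤ 97%
Score 787 is in the 720+ band; LTV 84.2% is in the 83.01–97% band → 5.075%.

5.075%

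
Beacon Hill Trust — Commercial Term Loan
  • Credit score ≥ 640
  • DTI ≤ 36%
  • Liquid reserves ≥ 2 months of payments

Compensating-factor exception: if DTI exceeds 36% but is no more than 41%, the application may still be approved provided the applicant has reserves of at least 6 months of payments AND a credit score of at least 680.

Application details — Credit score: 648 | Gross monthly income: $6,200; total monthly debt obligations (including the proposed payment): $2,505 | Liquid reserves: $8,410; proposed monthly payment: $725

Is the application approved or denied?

Denied

Credit score 648 ≥ 640 (meets base)
DTI: 2,505 ÷ 6,200 = 40.4%, over the 36% base limit.
Liquid reserves cover 8,410/725 = 11.6 months — ≥ 2 required
DTI 40.4% is within the 36%–41% exception band; checking compensating factors.
Override check — reserves: 11.6 mo (ok); score: 648 (below 680).
Compensating-factor requirement not fully met.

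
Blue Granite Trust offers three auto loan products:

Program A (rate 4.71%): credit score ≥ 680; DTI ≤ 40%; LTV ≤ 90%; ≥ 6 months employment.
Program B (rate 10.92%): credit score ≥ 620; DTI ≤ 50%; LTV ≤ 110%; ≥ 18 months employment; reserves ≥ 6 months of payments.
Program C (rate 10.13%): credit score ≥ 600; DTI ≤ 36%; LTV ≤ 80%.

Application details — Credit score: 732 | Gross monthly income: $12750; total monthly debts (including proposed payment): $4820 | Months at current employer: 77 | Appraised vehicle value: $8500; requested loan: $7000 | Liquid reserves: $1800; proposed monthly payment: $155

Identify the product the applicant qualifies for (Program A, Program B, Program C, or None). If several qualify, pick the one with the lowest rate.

Program A

DTI = 4,820/12,750 = 37.8%.
LTV = 7,000/8,500 = 82.4%.
Reserves = 1,800/155 = 11.6 months.
Program A: score 732 ≥ 680; DTI 37.8% ≤ 40%; LTV 82.4% ≤ 90%; employment 77 ≥ 6 mo → qualifies.
Program B: score 732 ≥ 620; DTI 37.8% ≤ 50%; LTV 82.4% ≤ 110%; employment 77 ≥ 18 mo; reserves 11.6 ≥ 6 mo → qualifies.
Program C: score 732 ≥ 600; DTI 37.8% > 36%; LTV 82.4% > 80% → does not qualify.
Qualifying: Program A, Program B. Lowest rate is 4.71% → Program A.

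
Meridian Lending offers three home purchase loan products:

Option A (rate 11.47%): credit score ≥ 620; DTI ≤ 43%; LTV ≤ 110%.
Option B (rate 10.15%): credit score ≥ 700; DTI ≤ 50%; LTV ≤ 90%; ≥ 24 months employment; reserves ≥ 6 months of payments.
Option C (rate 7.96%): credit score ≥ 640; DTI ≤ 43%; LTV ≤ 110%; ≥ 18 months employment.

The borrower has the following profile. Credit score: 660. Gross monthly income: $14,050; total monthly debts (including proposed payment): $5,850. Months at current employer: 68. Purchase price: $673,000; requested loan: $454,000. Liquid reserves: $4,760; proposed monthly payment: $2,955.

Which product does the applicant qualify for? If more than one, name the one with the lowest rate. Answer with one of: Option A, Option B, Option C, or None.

Option C

DTI = 5,850/14,050 = 41.6%.
LTV = 454,000/673,000 = 67.5%.
Reserves = 4,760/2,955 = 1.6 months.
Option A: score 660 ≥ 620; DTI 41.6% ≤ 43%; LTV 67.5% ≤ 110% → qualifies.
Option B: score 660 < 700; DTI 41.6% ≤ 50%; LTV 67.5% ≤ 90%; employment 68 ≥ 24 mo; reserves 1.6 < 6 mo → does not qualify.
Option C: score 660 ≥ 640; DTI 41.6% ≤ 43%; LTV 67.5% ≤ 110%; employment 68 ≥ 18 mo → qualifies.
Qualifying: Option A, Option C. Lowest rate is 7.96% → Option C.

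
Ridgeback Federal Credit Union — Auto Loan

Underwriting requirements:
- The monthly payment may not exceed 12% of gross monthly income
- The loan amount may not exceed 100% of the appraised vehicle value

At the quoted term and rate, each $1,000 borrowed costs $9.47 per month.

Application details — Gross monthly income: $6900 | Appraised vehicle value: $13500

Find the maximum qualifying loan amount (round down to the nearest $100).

$13,500

Payment cap: 12% × $6,900 = $828/month.
At $9.47 per $1,000, that supports 828/9.47 × 1,000 ≈ $87,434 → $87,400.
LTV cap: 100% × $13,500 = $13,500 → $13,500.
Binding constraint: loan-to-value.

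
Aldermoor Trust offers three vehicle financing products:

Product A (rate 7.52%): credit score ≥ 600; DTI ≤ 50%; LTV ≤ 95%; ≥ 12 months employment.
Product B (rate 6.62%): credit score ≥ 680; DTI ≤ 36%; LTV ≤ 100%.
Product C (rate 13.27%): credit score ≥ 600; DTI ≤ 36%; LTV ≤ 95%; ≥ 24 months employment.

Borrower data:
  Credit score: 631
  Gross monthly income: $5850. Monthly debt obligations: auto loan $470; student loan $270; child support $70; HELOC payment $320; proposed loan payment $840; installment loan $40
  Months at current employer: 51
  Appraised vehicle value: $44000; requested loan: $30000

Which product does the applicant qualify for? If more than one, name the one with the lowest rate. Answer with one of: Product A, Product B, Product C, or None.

Product A

Total debts = (470 + 270 + 70 + 320 + 840 + 40) = 2,010; DTI = 2,010/5,850 = 34.4%.
LTV = 30,000/44,000 = 68.2%.
Product A: score 631 ≥ 600; DTI 34.4% ≤ 50%; LTV 68.2% ≤ 95%; employment 51 ≥ 12 mo → qualifies.
Product B: score 631 < 680; DTI 34.4% ≤ 36%; LTV 68.2% ≤ 100% → does not qualify.
Product C: score 631 ≥ 600; DTI 34.4% ≤ 36%; LTV 68.2% ≤ 95%; employment 51 ≥ 24 mo → qualifies.
Qualifying: Product A, Product C. Lowest rate is 7.52% → Product A.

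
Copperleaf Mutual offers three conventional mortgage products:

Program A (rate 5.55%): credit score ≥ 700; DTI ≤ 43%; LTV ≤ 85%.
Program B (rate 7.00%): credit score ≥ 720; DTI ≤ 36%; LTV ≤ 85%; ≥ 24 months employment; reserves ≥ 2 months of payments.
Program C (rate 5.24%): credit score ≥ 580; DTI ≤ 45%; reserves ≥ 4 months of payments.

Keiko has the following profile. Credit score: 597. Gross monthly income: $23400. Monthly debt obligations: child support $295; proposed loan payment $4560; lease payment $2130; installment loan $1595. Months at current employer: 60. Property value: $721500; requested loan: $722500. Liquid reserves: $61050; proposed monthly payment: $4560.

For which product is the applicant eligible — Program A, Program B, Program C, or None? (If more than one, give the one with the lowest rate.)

Program C

Total debts = (295 + 4,560 + 2,130 + 1,595) = 8,580; DTI = 8,580/23,400 = 36.7%.
LTV = 722,500/721,500 = 100.1%.
Reserves = 61,050/4,560 = 13.4 months.
Program A: score 597 < 700; DTI 36.7% ≤ 43%; LTV 100.1% > 85% → does not qualify.
Program B: score 597 < 720; DTI 36.7% > 36%; LTV 100.1% > 85%; employment 60 ≥ 24 mo; reserves 13.4 ≥ 2 mo → does not qualify.
Program C: score 597 ≥ 580; DTI 36.7% ≤ 45%; reserves 13.4 ≥ 4 mo → qualifies.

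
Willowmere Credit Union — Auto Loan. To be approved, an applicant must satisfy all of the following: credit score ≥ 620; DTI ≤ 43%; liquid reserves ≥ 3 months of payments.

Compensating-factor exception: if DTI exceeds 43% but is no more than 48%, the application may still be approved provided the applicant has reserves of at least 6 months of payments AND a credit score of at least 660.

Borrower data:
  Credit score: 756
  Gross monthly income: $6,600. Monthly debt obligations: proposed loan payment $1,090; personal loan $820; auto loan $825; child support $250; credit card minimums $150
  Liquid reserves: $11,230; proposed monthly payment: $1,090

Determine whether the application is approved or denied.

Approved

Credit score 756 ≥ 620 (meets base)
Total debts = (1,090 + 820 + 825 + 250 + 150) = 3,135. DTI: 3,135 ÷ 6,600 = 47.5%, over the 43% base limit.
Reserves = 11,230/1,090 = 10.3 months ≥ 3
DTI 47.5% is within the 43%–48% exception band; checking compensating factors.
Override check — reserves: 10.3 mo (ok); score: 756 (ok).
Both compensating conditions met → exception applies.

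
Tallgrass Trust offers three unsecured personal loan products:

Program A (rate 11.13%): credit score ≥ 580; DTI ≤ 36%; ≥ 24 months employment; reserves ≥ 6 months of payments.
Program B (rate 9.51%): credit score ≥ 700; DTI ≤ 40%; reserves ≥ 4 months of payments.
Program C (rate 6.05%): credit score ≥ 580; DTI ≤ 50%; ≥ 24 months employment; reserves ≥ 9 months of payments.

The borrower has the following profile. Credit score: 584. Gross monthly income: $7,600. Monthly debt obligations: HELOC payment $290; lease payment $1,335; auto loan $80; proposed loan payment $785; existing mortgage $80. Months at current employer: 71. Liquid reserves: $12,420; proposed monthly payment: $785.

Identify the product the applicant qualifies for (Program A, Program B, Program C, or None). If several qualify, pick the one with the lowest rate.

Program C

Total debts = (290 + 1,335 + 80 + 785 + 80) = 2,570; DTI = 2,570/7,600 = 33.8%.
Reserves = 12,420/785 = 15.8 months.
Program A: score 584 ≥ 580; DTI 33.8% ≤ 36%; employment 71 ≥ 24 mo; reserves 15.8 ≥ 6 mo → qualifies.
Program B: score 584 < 700; DTI 33.8% ≤ 40%; reserves 15.8 ≥ 4 mo → does not qualify.
Program C: score 584 ≥ 580; DTI 33.8% ≤ 50%; employment 71 ≥ 24 mo; reserves 15.8 ≥ 9 mo → qualifies.
Qualifying: Program A, Program C. Lowest rate is 6.05% → Program C.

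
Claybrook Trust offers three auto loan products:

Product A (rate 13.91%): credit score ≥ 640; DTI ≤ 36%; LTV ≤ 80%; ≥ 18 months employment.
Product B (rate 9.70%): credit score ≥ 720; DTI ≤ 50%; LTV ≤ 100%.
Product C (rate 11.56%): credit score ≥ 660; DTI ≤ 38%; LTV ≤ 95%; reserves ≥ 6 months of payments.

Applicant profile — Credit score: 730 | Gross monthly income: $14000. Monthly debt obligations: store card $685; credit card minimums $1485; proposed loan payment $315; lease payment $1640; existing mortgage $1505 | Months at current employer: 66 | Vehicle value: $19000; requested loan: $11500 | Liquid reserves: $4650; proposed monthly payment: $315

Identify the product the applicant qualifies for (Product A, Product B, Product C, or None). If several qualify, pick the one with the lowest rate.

Total debts = (685 + 1,485 + 315 + 1,640 + 1,505) = 5,630; DTI = 5,630/14,000 = 40.2%.
LTV = 11,500/19,000 = 60.5%.
Reserves = 4,650/315 = 14.8 months.
Product A: score 730 ≥ 640; DTI 40.2% > 36%; LTV 60.5% ≤ 80%; employment 66 ≥ 18 mo → does not qualify.
Product B: score 730 ≥ 720; DTI 40.2% ≤ 50%; LTV 60.5% ≤ 100% → qualifies.
Product C: score 730 ≥ 660; DTI 40.2% > 38%; LTV 60.5% ≤ 95%; reserves 14.8 ≥ 6 mo → does not qualify.

Product B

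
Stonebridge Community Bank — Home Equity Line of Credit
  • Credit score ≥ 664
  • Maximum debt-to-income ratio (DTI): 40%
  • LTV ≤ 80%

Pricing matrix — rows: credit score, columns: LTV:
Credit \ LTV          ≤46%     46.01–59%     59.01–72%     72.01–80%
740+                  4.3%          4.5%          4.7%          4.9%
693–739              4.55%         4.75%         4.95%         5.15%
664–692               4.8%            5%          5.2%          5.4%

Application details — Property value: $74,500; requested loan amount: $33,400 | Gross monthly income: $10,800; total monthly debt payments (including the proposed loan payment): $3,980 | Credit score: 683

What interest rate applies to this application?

Credit score 683 ≥ 664; DTI = 3,980/10,800 = 36.9% ≤ 40%
LTV = 33,400/74,500 = 44.8% ≤ 80%
Score 683 is in the 664–692 band; LTV 44.8% is in the ≤46% band → 4.8%.

4.8%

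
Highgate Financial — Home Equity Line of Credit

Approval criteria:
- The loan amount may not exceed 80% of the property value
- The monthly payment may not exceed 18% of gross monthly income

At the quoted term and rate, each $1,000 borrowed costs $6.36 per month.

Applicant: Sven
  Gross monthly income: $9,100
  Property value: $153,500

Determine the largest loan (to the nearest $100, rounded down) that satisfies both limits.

$122,800

Payment cap: 18% × $9,100 = $1,638/month.
At $6.36 per $1,000, that supports 1,638/6.36 × 1,000 ≈ $257,547 → $257,500.
LTV cap: 80% × $153,500 = $122,800 → $122,800.
Binding constraint: loan-to-value.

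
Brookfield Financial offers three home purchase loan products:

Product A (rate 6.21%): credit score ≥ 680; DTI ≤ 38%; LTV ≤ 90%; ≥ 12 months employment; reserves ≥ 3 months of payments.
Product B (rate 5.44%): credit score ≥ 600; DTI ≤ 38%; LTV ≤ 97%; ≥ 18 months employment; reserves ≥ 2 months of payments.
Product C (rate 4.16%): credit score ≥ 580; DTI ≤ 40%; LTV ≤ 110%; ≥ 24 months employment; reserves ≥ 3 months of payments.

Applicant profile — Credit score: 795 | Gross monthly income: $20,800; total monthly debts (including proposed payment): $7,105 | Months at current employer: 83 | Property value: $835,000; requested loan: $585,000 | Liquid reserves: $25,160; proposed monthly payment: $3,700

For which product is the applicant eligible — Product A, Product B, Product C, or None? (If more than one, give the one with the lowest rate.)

Product C

DTI = 7,105/20,800 = 34.2%.
LTV = 585,000/835,000 = 70.1%.
Reserves = 25,160/3,700 = 6.8 months.
Product A: score 795 ≥ 680; DTI 34.2% ≤ 38%; LTV 70.1% ≤ 90%; employment 83 ≥ 12 mo; reserves 6.8 ≥ 3 mo → qualifies.
Product B: score 795 ≥ 600; DTI 34.2% ≤ 38%; LTV 70.1% ≤ 97%; employment 83 ≥ 18 mo; reserves 6.8 ≥ 2 mo → qualifies.
Product C: score 795 ≥ 580; DTI 34.2% ≤ 40%; LTV 70.1% ≤ 110%; employment 83 ≥ 24 mo; reserves 6.8 ≥ 3 mo → qualifies.
Qualifying: Product A, Product B, Product C. Lowest rate is 4.16% → Product C.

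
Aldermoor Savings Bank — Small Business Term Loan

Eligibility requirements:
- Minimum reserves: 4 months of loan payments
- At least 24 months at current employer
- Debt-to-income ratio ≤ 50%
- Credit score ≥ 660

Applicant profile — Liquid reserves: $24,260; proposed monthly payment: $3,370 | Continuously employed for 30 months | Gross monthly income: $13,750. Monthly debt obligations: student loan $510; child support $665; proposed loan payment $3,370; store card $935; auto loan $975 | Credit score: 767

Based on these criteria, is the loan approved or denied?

Approved

Liquid reserves cover 24,260/3,370 = 7.2 months — ≥ 4 required
Employment 30 ≥ 24 months
Total monthly debts = (510 + 665 + 3,370 + 935 + 975) = 6,455. Debt-to-income = 6,455/13,750 = 46.9% — meets 50% limit
Credit score 767 ≥ 660 (meets)
All criteria satisfied.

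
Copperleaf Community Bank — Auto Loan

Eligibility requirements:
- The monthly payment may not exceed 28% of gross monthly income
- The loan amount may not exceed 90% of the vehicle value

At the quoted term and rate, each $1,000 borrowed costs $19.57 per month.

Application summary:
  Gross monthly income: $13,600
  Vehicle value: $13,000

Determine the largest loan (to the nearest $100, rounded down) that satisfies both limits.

Payment cap: 28% × $13,600 = $3,808/month.
At $19.57 per $1,000, that supports 3,808/19.57 × 1,000 ≈ $194,583 → $194,500.
LTV cap: 90% × $13,000 = $11,700 → $11,700.
Binding constraint: loan-to-value.

$11,700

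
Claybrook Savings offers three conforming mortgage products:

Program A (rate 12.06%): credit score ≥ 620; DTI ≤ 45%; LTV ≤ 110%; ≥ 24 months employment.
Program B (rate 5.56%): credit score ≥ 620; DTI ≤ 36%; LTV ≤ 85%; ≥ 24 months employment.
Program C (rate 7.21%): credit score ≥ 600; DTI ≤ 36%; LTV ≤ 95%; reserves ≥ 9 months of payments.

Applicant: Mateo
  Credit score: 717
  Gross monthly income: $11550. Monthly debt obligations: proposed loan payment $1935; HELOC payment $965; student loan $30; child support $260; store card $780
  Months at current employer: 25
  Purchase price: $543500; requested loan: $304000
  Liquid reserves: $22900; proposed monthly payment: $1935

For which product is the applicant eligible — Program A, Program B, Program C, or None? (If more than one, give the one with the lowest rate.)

Total debts = (1,935 + 965 + 30 + 260 + 780) = 3,970; DTI = 3,970/11,550 = 34.4%.
LTV = 304,000/543,500 = 55.9%.
Reserves = 22,900/1,935 = 11.8 months.
Program A: score 717 ≥ 620; DTI 34.4% ≤ 45%; LTV 55.9% ≤ 110%; employment 25 ≥ 24 mo → qualifies.
Program B: score 717 ≥ 620; DTI 34.4% ≤ 36%; LTV 55.9% ≤ 85%; employment 25 ≥ 24 mo → qualifies.
Program C: score 717 ≥ 600; DTI 34.4% ≤ 36%; LTV 55.9% ≤ 95%; reserves 11.8 ≥ 9 mo → qualifies.
Qualifying: Program A, Program B, Program C. Lowest rate is 5.56% → Program B.

Program B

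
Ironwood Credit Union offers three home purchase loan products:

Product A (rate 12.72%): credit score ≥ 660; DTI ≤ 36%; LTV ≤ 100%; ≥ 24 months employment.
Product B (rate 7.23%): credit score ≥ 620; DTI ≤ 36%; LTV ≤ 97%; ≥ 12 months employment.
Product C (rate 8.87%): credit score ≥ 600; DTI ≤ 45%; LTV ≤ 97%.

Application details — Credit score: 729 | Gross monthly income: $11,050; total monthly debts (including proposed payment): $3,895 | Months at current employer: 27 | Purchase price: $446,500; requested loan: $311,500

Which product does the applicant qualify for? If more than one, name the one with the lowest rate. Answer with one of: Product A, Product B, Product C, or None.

Product B

DTI = 3,895/11,050 = 35.2%.
LTV = 311,500/446,500 = 69.8%.
Product A: score 729 ≥ 660; DTI 35.2% ≤ 36%; LTV 69.8% ≤ 100%; employment 27 ≥ 24 mo → qualifies.
Product B: score 729 ≥ 620; DTI 35.2% ≤ 36%; LTV 69.8% ≤ 97%; employment 27 ≥ 12 mo → qualifies.
Product C: score 729 ≥ 600; DTI 35.2% ≤ 45%; LTV 69.8% ≤ 97% → qualifies.
Qualifying: Product A, Product B, Product C. Lowest rate is 7.23% → Product B.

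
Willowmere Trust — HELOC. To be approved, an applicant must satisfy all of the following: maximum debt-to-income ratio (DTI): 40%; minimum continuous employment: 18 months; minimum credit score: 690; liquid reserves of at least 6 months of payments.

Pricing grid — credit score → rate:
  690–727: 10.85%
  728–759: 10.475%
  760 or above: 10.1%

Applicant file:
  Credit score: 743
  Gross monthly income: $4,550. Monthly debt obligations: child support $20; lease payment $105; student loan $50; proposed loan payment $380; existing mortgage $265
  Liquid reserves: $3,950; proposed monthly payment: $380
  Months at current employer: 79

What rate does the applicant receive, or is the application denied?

Credit score 743 ≥ 690 (meets minimum)
Employment 79 ≥ 18 months
Total monthly debts = (20 + 105 + 50 + 380 + 265) = 820. DTI = 820/4,550 = 18% ≤ 40%
Reserves: 3,950 ÷ 380 = 10.4 months (meets 6-month minimum)
All requirements met. Score 743 falls in the 728–759 tier → 10.475%.

Approved at 10.475%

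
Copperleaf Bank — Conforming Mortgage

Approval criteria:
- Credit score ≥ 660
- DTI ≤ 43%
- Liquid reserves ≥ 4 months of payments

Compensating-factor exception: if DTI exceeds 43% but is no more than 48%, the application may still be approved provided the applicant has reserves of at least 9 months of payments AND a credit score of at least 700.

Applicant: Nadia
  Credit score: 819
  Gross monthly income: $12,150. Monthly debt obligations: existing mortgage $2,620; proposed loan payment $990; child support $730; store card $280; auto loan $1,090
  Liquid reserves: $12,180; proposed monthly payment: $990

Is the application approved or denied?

Credit score 819 ≥ 660 (meets base)
Total debts = (2,620 + 990 + 730 + 280 + 1,090) = 5,710. DTI = 5,710/12,150 = 47% > 43% — standard DTI limit exceeded.
Liquid reserves cover 12,180/990 = 12.3 months — ≥ 4 required
DTI 47% is within the 43%–48% exception band; checking compensating factors.
Override check — reserves: 12.3 mo (ok); score: 819 (ok).
Both compensating conditions met → exception applies.

Approved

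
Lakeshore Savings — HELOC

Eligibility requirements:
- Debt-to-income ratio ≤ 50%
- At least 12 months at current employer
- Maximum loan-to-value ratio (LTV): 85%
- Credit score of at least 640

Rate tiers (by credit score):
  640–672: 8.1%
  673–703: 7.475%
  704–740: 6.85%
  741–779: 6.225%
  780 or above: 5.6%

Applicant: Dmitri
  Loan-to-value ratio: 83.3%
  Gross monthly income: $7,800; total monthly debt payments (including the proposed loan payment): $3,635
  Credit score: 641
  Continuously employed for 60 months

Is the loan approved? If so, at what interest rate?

Approved at 8.1%

Credit score 641 ≥ 640 (meets minimum)
DTI = 3,635/7,800 = 46.6% ≤ 50%
Employment 60 ≥ 12 months
LTV 83.3% ≤ 85%
All requirements met. Score 641 falls in the 640–672 tier → 8.1%.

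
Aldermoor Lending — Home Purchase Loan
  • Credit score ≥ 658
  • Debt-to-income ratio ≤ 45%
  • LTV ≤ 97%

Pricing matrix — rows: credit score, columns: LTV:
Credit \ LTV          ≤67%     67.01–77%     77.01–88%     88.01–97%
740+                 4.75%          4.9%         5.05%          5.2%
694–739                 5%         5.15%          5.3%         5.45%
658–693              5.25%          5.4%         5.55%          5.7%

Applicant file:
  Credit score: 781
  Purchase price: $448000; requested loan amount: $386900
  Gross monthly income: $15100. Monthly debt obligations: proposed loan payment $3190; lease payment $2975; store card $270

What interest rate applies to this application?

Credit score 781 ≥ 658; Total monthly debts = (3,190 + 2,975 + 270) = 6,435. DTI = 6,435/15,100 = 42.6% ≤ 45%
LTV = 386,900/448,000 = 86.4% ≤ 97%
Score 781 is in the 740+ band; LTV 86.4% is in the 77.01–88% band → 5.05%.

5.05%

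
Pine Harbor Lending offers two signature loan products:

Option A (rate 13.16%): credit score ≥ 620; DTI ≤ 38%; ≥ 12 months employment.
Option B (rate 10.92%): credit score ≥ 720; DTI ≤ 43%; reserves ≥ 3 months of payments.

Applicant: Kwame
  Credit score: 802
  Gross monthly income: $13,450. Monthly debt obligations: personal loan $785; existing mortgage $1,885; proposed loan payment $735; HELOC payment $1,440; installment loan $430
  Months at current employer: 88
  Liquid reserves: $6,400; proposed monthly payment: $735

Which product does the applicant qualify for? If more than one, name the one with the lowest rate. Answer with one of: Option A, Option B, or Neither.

Total debts = (785 + 1,885 + 735 + 1,440 + 430) = 5,275; DTI = 5,275/13,450 = 39.2%.
Reserves = 6,400/735 = 8.7 months.
Option A: score 802 ≥ 620; DTI 39.2% > 38%; employment 88 ≥ 12 mo → does not qualify.
Option B: score 802 ≥ 720; DTI 39.2% ≤ 43%; reserves 8.7 ≥ 3 mo → qualifies.

Option B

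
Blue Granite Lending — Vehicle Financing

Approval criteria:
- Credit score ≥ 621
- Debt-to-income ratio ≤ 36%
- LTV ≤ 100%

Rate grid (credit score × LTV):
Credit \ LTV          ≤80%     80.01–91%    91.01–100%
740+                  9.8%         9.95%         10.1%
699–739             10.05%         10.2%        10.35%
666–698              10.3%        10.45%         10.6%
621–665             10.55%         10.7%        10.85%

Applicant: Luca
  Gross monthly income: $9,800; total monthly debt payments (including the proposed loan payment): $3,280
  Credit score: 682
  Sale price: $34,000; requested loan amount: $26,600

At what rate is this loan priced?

Credit score 682 ≥ 621; DTI = 3,280/9,800 = 33.5% ≤ 36%
Loan-to-value = 26,600/34,000 = 78.2% — pass (100% max)
Score 682 is in the 666–698 band; LTV 78.2% is in the ≤80% band → 10.3%.

10.3%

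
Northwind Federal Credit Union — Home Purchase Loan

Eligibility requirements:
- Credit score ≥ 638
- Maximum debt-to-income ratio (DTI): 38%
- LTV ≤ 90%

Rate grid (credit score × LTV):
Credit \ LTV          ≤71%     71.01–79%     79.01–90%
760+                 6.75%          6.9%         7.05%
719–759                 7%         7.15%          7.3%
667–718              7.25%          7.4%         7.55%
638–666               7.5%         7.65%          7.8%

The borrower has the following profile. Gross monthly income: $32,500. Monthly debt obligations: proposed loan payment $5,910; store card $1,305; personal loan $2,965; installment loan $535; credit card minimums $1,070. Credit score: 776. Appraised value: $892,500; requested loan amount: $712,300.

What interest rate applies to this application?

7.05%

Credit score 776 ≥ 638; Total monthly debts = (5,910 + 1,305 + 2,965 + 535 + 1,070) = 11,785. Debt-to-income = 11,785/32,500 = 36.3% — meets 38% limit
LTV: 712,300 ÷ 892,500 = 79.8%, within 90% cap
Row: 776 falls in 760+. Column: 79.8% falls in 79.01–90%. Rate = 7.05%.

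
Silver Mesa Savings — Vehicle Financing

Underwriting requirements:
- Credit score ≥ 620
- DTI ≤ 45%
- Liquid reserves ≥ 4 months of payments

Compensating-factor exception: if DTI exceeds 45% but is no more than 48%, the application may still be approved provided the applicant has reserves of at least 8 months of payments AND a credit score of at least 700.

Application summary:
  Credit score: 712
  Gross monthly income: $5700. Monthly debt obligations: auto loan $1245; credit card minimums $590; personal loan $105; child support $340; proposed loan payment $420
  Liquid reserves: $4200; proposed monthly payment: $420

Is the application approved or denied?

Approved

Credit score 712 ≥ 620 (meets base)
Total debts = (1,245 + 590 + 105 + 340 + 420) = 2,700. DTI = 2,700/5,700 = 47.4% > 45% — standard DTI limit exceeded.
Liquid reserves cover 4,200/420 = 10.0 months — ≥ 4 required
47.4% falls in the override range (45%–48%), so the compensating-factor test applies.
Override check — reserves: 10.0 mo (ok); score: 712 (ok).
Both override conditions satisfied; DTI exception granted.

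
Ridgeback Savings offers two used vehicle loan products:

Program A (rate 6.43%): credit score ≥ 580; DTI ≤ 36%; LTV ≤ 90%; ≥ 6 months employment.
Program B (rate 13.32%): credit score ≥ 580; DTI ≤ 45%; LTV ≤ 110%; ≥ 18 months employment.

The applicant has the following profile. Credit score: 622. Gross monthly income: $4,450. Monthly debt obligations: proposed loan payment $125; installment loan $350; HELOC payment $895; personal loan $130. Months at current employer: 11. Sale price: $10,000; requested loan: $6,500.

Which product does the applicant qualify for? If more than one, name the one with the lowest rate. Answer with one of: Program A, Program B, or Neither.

Program A

Total debts = (125 + 350 + 895 + 130) = 1,500; DTI = 1,500/4,450 = 33.7%.
LTV = 6,500/10,000 = 65%.
Program A: score 622 ≥ 580; DTI 33.7% ≤ 36%; LTV 65% ≤ 90%; employment 11 ≥ 6 mo → qualifies.
Program B: score 622 ≥ 580; DTI 33.7% ≤ 45%; LTV 65% ≤ 110%; employment 11 < 18 mo → does not qualify.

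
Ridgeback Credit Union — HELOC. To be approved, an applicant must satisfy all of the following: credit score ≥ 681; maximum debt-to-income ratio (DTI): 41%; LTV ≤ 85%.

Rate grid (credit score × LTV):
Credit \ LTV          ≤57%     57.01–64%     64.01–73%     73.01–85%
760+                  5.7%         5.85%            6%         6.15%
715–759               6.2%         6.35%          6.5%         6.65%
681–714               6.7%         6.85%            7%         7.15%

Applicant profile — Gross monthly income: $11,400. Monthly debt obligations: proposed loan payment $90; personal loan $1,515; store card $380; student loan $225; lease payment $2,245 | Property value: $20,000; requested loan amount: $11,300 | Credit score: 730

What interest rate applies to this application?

Credit score 730 ≥ 681; Total monthly debts = (90 + 1,515 + 380 + 225 + 2,245) = 4,455. DTI: 4,455 ÷ 11,400 = 39.1%, within the 41% cap
Loan-to-value = 11,300/20,000 = 56.5% — pass (85% max)
Row: 730 falls in 715–759. Column: 56.5% falls in ≤57%. Rate = 6.2%.

6.2%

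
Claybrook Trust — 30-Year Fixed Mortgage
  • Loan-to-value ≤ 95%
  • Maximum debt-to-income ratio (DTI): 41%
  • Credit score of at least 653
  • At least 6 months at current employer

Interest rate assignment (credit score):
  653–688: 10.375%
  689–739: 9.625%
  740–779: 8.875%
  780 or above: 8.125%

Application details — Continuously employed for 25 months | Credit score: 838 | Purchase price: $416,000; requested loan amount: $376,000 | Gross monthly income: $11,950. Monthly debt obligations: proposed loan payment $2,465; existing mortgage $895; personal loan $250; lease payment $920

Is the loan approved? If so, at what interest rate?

Credit score 838 ≥ 653 (meets minimum)
Employment 25 ≥ 6 months
Loan-to-value = 376,000/416,000 = 90.4% — pass (95% max)
Total monthly debts = (2,465 + 895 + 250 + 920) = 4,530. Debt-to-income = 4,530/11,950 = 37.9% — meets 41% limit
All requirements met. Score 838 falls in the 780 or above tier → 8.125%.

Approved at 8.125%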